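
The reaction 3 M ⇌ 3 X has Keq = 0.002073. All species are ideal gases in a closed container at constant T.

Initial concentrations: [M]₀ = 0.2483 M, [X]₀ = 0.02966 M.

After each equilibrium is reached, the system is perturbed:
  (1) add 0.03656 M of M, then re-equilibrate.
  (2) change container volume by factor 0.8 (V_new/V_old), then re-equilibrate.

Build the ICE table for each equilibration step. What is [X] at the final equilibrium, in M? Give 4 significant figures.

Q₀ = 0.001704 vs Keq = 0.002073 ⇒ Q<K, forward
Step 1:
                    M           X
  Initial      0.2483     0.02966
  Change    -0.001774    0.001774
  Equil        0.2465     0.03143
  solve Keq expr → x = 5.9125e-04; check Q = 0.002073
Then add 0.03656 M of M.
Step 2:
                    M           X
  Initial      0.2831     0.03143
  Change    -0.004134    0.004134
  Equil         0.279     0.03557
  solve Keq expr → x = 0.001378; check Q = 0.002073
Then change container volume by factor 0.8 (V_new/V_old).
Step 3:
                    M           X
  Initial      0.3487     0.04446
  Change            0           0
  Equil        0.3487     0.04446
  solve Keq expr → x = 0; check Q = 0.002073

[X]_eq = 0.04446 M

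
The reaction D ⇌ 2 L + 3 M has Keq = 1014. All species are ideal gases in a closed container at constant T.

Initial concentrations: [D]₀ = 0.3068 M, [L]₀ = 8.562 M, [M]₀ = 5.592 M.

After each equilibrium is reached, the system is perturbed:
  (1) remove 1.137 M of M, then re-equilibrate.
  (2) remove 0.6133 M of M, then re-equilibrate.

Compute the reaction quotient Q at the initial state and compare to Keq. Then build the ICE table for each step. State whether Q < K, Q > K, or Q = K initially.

Q₀ = 4.1783e+04 vs Keq = 1014 ⇒ Q>K, reverse
Step 1:
                    D           L           M
  I            0.3068       8.562       5.592
  C            0.8775      -1.755      -2.633
  E             1.184       6.807       2.959
  solve Keq expr → x = -0.8775; check Q = 1014
Then remove 1.137 M of M.
Step 2:
                    D           L           M
  I             1.184       6.807       1.822
  C           -0.2581      0.5163      0.7744
  E            0.9262       7.323       2.597
  solve Keq expr → x = 0.2581; check Q = 1014
Then remove 0.6133 M of M.
Step 3:
                    D           L           M
  I            0.9262       7.323       1.984
  C           -0.1388      0.2775      0.4163
  E            0.7874       7.601         2.4
  solve Keq expr → x = 0.1388; check Q = 1014

Q₀ = 4.1783e+04; Q > K (proceeds reverse)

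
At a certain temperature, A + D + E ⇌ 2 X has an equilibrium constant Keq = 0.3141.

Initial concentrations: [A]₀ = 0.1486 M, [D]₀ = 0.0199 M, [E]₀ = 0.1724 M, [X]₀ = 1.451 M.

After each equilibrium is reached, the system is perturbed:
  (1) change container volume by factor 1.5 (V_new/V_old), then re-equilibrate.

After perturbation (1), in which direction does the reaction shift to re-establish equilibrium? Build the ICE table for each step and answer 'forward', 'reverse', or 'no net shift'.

Direction: reverse

Q₀ = 4130 vs Keq = 0.3141 ⇒ Q>K, reverse
Step 1:
                   A          D          E          X
  I           0.1486     0.0199     0.1724      1.451
  C           0.5687     0.5687     0.5687     -1.137
  E           0.7173     0.5886     0.7411     0.3135
  solve Keq expr → x = -0.5687; check Q = 0.3141
Then change container volume by factor 1.5 (V_new/V_old).
Step 2:
                   A          D          E          X
  I           0.4782     0.3924     0.4941      0.209
  C          0.01491    0.01491    0.01491   -0.02981
  E           0.4931     0.4073      0.509     0.1792
  solve Keq expr → x = -0.01491; check Q = 0.3141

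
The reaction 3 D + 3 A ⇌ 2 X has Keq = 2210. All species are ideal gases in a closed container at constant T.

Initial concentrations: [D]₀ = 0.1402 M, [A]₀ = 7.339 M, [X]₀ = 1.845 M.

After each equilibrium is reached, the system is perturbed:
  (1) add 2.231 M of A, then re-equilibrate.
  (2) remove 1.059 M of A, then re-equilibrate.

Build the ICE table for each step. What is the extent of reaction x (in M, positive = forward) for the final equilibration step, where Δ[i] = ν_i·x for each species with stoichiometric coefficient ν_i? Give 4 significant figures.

x = -5.2809e-04 M

Q₀ = 3.125 vs Keq = 2210 ⇒ Q<K, forward
Step 1:
                   D          A          X
  I           0.1402      7.339      1.845
  C          -0.1237    -0.1237    0.08248
  E          0.01648      7.215      1.927
  solve Keq expr → x = 0.04124; check Q = 2210
Then add 2.231 M of A.
Step 2:
                   D          A          X
  I          0.01648      9.446      1.927
  C        -0.003876  -0.003876   0.002584
  E           0.0126      9.442       1.93
  solve Keq expr → x = 0.001292; check Q = 2210
Then remove 1.059 M of A.
Step 3:
                   D          A          X
  I           0.0126      8.383       1.93
  C         0.001584   0.001584  -0.001056
  E          0.01419      8.385      1.929
  solve Keq expr → x = -5.2809e-04; check Q = 2210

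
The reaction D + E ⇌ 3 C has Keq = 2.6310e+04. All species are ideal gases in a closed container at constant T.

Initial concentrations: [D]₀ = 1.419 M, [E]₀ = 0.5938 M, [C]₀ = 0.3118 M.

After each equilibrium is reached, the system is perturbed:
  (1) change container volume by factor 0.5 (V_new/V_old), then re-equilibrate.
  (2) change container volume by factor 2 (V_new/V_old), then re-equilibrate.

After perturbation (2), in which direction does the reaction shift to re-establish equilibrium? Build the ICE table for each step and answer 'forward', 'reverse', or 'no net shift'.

Q₀ = 0.03598 vs Keq = 2.6310e+04 ⇒ Q<K, forward
Step 1:
                  D         E         C
  init        1.419    0.5938    0.3118
  Δ         -0.5934   -0.5934      1.78
  eq         0.8256 4.2145e-04     2.092
  solve Keq expr → x = 0.5934; check Q = 2.6310e+04
Then change container volume by factor 0.5 (V_new/V_old).
Step 2:
                  D         E         C
  init        1.651 8.4289e-04     4.184
  Δ       8.3900e-04 8.3900e-04 -0.002517
  eq          1.652  0.001682     4.181
  solve Keq expr → x = -8.3900e-04; check Q = 2.6310e+04
Then change container volume by factor 2 (V_new/V_old).
Step 3:
                  D         E         C
  init        0.826 8.4095e-04     2.091
  Δ       -4.1950e-04 -4.1950e-04  0.001258
  eq         0.8256 4.2145e-04     2.092
  solve Keq expr → x = 4.1950e-04; check Q = 2.6310e+04

Direction: forward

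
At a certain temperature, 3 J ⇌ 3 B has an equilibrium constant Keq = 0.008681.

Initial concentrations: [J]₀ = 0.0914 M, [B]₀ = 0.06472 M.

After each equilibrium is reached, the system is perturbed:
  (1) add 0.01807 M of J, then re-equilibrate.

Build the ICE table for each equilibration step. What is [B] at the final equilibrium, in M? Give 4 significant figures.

[B]_eq = 0.0297 M

Q₀ = 0.355 vs Keq = 0.008681 ⇒ Q>K, reverse
Step 1:
                    J           B
  Initial      0.0914     0.06472
  Change       0.0381     -0.0381
  Equil        0.1295     0.02662
  solve Keq expr → x = -0.0127; check Q = 0.008681
Then add 0.01807 M of J.
Step 2:
                    J           B
  Initial      0.1476     0.02662
  Change    -0.003081    0.003081
  Equil        0.1445      0.0297
  solve Keq expr → x = 0.001027; check Q = 0.008681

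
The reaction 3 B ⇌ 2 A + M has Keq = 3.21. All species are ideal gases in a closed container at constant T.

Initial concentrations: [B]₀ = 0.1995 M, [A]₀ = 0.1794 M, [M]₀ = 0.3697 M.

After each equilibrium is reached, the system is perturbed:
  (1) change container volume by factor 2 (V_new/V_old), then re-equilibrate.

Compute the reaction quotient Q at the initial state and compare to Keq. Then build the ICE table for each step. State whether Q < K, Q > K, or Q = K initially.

Q₀ = 1.499; Q < K (proceeds forward)

Q₀ = 1.499 vs Keq = 3.21 ⇒ Q<K, forward
Step 1:
                  B         A         M
  I          0.1995    0.1794    0.3697
  C        -0.03138   0.02092   0.01046
  E          0.1681    0.2003    0.3802
  solve Keq expr → x = 0.01046; check Q = 3.21
Then change container volume by factor 2 (V_new/V_old).
Step 2:
                  B         A         M
  I         0.08406    0.1002    0.1901
  C               0         0         0
  E         0.08406    0.1002    0.1901
  solve Keq expr → x = 0; check Q = 3.21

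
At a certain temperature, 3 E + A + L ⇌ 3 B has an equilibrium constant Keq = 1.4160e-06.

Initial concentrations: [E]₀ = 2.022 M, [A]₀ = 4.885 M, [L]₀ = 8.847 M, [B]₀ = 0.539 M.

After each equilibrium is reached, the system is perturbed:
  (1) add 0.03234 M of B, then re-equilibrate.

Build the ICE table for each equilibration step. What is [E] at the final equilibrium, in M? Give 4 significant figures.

[E]_eq = 2.493 M

Q₀ = 4.3829e-04 vs Keq = 1.4160e-06 ⇒ Q>K, reverse
Step 1:
                    E           A           L           B
  Initial       2.022       4.885       8.847       0.539
  Change       0.4405      0.1468      0.1468     -0.4405
  Equil         2.462       5.032       8.994     0.09854
  solve Keq expr → x = -0.1468; check Q = 1.4160e-06
Then add 0.03234 M of B.
Step 2:
                    E           A           L           B
  Initial       2.462       5.032       8.994      0.1309
  Change      0.03099     0.01033     0.01033    -0.03099
  Equil         2.493       5.042       9.004     0.09989
  solve Keq expr → x = -0.01033; check Q = 1.4160e-06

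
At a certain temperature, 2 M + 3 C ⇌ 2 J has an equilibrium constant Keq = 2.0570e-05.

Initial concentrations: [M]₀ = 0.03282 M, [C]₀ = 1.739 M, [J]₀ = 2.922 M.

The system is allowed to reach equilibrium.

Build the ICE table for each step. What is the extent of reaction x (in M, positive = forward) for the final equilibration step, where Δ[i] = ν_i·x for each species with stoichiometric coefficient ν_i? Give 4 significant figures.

Q₀ = 1507 vs Keq = 2.0570e-05 ⇒ Q>K, reverse
Step 1:
                   M          C          J
  I          0.03282      1.739      2.922
  C            2.744      4.115     -2.744
  E            2.776      5.854     0.1784
  solve Keq expr → x = -1.372; check Q = 2.0570e-05

x = -1.372 M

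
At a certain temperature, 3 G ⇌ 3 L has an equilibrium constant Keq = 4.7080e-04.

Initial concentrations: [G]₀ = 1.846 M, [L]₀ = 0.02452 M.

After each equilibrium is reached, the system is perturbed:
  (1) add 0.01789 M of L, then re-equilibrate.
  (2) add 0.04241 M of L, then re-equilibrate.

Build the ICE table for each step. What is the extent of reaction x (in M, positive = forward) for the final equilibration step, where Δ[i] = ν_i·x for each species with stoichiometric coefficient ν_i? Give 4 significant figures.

x = -0.01312 M

Q₀ = 2.3435e-06 vs Keq = 4.7080e-04 ⇒ Q<K, forward
Step 1:
                    G           L
  I             1.846     0.02452
  C           -0.1105      0.1105
  E             1.736       0.135
  solve Keq expr → x = 0.03683; check Q = 4.7080e-04
Then add 0.01789 M of L.
Step 2:
                    G           L
  I             1.736      0.1529
  C            0.0166     -0.0166
  E             1.752      0.1363
  solve Keq expr → x = -0.005533; check Q = 4.7080e-04
Then add 0.04241 M of L.
Step 3:
                    G           L
  I             1.752      0.1787
  C           0.03935    -0.03935
  E             1.791      0.1394
  solve Keq expr → x = -0.01312; check Q = 4.7080e-04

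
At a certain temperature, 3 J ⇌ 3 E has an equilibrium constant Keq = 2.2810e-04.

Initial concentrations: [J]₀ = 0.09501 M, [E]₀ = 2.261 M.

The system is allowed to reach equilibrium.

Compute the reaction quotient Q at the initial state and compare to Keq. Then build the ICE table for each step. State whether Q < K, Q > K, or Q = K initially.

Q₀ = 1.3477e+04 vs Keq = 2.2810e-04 ⇒ Q>K, reverse
Step 1:
                    J           E
  init        0.09501       2.261
  Δ             2.125      -2.125
  eq             2.22      0.1357
  solve Keq expr → x = -0.7084; check Q = 2.2810e-04

Q₀ = 1.3477e+04; Q > K (proceeds reverse)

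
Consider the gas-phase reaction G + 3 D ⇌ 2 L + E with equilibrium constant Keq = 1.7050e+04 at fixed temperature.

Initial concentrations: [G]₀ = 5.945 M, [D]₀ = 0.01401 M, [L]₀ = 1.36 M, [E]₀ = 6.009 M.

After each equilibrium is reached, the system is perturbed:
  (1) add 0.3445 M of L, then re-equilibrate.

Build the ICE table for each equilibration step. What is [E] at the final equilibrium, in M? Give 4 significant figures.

[E]_eq = 5.995 M

Q₀ = 6.7985e+05 vs Keq = 1.7050e+04 ⇒ Q>K, reverse
Step 1:
                  G         D         L         E
  Initial     5.945   0.01401      1.36     6.009
  Change    0.01109   0.03327  -0.02218  -0.01109
  Equil       5.956   0.04728     1.338     5.998
  solve Keq expr → x = -0.01109; check Q = 1.7050e+04
Then add 0.3445 M of L.
Step 2:
                  G         D         L         E
  Initial     5.956   0.04728     1.682     5.998
  Change   0.002559  0.007676 -0.005117 -0.002559
  Equil       5.959   0.05496     1.677     5.995
  solve Keq expr → x = -0.002559; check Q = 1.7050e+04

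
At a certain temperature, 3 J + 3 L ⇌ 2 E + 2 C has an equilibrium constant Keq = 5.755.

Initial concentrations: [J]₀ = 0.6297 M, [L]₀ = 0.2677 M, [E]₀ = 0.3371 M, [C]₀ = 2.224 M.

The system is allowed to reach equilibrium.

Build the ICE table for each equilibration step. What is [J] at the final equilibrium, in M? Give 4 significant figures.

Q₀ = 117.3 vs Keq = 5.755 ⇒ Q>K, reverse
Step 1:
                  J         L         E         C
  I          0.6297    0.2677    0.3371     2.224
  C          0.1641    0.1641   -0.1094   -0.1094
  E          0.7938    0.4318    0.2277     2.115
  solve Keq expr → x = -0.05471; check Q = 5.755

[J]_eq = 0.7938 M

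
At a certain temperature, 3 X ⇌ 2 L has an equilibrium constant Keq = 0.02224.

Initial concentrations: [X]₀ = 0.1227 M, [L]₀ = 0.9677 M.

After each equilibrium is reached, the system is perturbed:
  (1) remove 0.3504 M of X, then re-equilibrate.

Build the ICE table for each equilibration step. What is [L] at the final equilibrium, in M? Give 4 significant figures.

[L]_eq = 0.1492 M

Q₀ = 506.9 vs Keq = 0.02224 ⇒ Q>K, reverse
Step 1:
                  X         L
  Initial    0.1227    0.9677
  Change      1.136   -0.7572
  Equil       1.258    0.2105
  solve Keq expr → x = -0.3786; check Q = 0.02224
Then remove 0.3504 M of X.
Step 2:
                  X         L
  Initial     0.908    0.2105
  Change    0.09207  -0.06138
  Equil           1    0.1492
  solve Keq expr → x = -0.03069; check Q = 0.02224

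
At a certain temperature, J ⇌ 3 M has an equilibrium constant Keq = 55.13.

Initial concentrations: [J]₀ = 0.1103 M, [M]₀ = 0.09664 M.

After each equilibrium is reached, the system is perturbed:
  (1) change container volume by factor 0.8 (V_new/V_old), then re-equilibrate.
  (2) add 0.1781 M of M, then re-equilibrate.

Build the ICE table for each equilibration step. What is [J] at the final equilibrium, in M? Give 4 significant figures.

[J]_eq = 0.006071 M

Q₀ = 0.008183 vs Keq = 55.13 ⇒ Q<K, forward
Step 1:
                    J           M
  init         0.1103     0.09664
  Δ           -0.1089      0.3268
  eq         0.001377      0.4234
  solve Keq expr → x = 0.1089; check Q = 55.13
Then change container volume by factor 0.8 (V_new/V_old).
Step 2:
                    J           M
  init       0.001721      0.5293
  Δ        9.2599e-04   -0.002778
  eq         0.002647      0.5265
  solve Keq expr → x = -9.2599e-04; check Q = 55.13
Then add 0.1781 M of M.
Step 3:
                    J           M
  init       0.002647      0.7046
  Δ          0.003424    -0.01027
  eq         0.006071      0.6943
  solve Keq expr → x = -0.003424; check Q = 55.13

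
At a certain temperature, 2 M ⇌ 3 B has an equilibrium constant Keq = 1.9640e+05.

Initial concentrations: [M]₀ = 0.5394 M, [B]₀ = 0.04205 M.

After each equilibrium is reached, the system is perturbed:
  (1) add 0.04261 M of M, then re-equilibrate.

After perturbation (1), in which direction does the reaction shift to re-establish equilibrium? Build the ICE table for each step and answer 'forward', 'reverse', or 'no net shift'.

Q₀ = 2.5555e-04 vs Keq = 1.9640e+05 ⇒ Q<K, forward
Step 1:
                   M          B
  Initial     0.5394    0.04205
  Change     -0.5376     0.8065
  Equil     0.001764     0.8485
  solve Keq expr → x = 0.2688; check Q = 1.9640e+05
Then add 0.04261 M of M.
Step 2:
                   M          B
  Initial    0.04437     0.8485
  Change    -0.04241    0.06361
  Equil     0.001966     0.9121
  solve Keq expr → x = 0.0212; check Q = 1.9640e+05

Direction: forward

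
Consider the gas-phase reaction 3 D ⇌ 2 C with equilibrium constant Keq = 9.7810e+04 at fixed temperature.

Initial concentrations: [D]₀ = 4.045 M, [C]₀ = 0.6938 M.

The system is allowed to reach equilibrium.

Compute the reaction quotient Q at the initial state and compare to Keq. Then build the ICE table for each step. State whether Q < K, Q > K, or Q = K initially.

Q₀ = 0.007273 vs Keq = 9.7810e+04 ⇒ Q<K, forward
Step 1:
                    D           C
  I             4.045      0.6938
  C            -3.996       2.664
  E           0.04867       3.358
  solve Keq expr → x = 1.332; check Q = 9.7810e+04

Q₀ = 0.007273; Q < K (proceeds forward)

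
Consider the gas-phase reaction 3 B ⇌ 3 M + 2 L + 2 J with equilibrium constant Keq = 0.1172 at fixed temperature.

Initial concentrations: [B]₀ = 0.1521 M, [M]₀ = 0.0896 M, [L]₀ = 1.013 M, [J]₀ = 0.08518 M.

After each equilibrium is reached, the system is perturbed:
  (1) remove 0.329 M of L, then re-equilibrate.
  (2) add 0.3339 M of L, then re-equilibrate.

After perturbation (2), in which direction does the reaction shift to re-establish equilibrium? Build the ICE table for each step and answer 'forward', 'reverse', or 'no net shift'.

Direction: reverse

Q₀ = 0.001522 vs Keq = 0.1172 ⇒ Q<K, forward
Step 1:
                   B          M          L          J
  init        0.1521     0.0896      1.013    0.08518
  Δ         -0.06696    0.06696    0.04464    0.04464
  eq         0.08514     0.1566      1.058     0.1298
  solve Keq expr → x = 0.02232; check Q = 0.1172
Then remove 0.329 M of L.
Step 2:
                   B          M          L          J
  init       0.08514     0.1566     0.7286     0.1298
  Δ         -0.01095    0.01095   0.007301   0.007301
  eq         0.07419     0.1675     0.7359     0.1371
  solve Keq expr → x = 0.00365; check Q = 0.1172
Then add 0.3339 M of L.
Step 3:
                   B          M          L          J
  init       0.07419     0.1675       1.07     0.1371
  Δ          0.01109   -0.01109  -0.007394  -0.007394
  eq         0.08528     0.1564      1.062     0.1297
  solve Keq expr → x = -0.003697; check Q = 0.1172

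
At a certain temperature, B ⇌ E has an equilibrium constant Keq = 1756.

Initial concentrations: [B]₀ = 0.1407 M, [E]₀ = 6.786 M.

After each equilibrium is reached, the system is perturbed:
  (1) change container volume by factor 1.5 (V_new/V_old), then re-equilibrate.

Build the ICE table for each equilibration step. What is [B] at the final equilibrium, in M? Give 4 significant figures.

[B]_eq = 0.002628 M

Q₀ = 48.23 vs Keq = 1756 ⇒ Q<K, forward
Step 1:
                   B          E
  Initial     0.1407      6.786
  Change     -0.1368     0.1368
  Equil     0.003942      6.923
  solve Keq expr → x = 0.1368; check Q = 1756
Then change container volume by factor 1.5 (V_new/V_old).
Step 2:
                   B          E
  Initial   0.002628      4.615
  Change           0          0
  Equil     0.002628      4.615
  solve Keq expr → x = 0; check Q = 1756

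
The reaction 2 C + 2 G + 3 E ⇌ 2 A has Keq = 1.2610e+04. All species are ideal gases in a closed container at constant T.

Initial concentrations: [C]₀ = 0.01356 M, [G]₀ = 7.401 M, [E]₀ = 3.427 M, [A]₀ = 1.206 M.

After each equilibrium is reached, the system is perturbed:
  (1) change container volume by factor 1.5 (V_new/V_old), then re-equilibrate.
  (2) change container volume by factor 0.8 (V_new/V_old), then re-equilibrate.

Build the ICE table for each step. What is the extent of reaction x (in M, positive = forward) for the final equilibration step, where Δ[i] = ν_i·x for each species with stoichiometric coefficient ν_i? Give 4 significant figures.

x = 1.1460e-04 M

Q₀ = 3.588 vs Keq = 1.2610e+04 ⇒ Q<K, forward
Step 1:
                   C          G          E          A
  init       0.01356      7.401      3.427      1.206
  Δ         -0.01333   -0.01333   -0.01999    0.01333
  eq      2.3372e-04      7.388      3.407      1.219
  solve Keq expr → x = 0.006663; check Q = 1.2610e+04
Then change container volume by factor 1.5 (V_new/V_old).
Step 2:
                   C          G          E          A
  init    1.5581e-04      4.925      2.271     0.8129
  Δ       2.7327e-04 2.7327e-04 4.0991e-04 -2.7327e-04
  eq      4.2909e-04      4.925      2.272     0.8126
  solve Keq expr → x = -1.3664e-04; check Q = 1.2610e+04
Then change container volume by factor 0.8 (V_new/V_old).
Step 3:
                   C          G          E          A
  init    5.3636e-04      6.157       2.84      1.016
  Δ       -2.2919e-04 -2.2919e-04 -3.4379e-04 2.2919e-04
  eq      3.0716e-04      6.157      2.839      1.016
  solve Keq expr → x = 1.1460e-04; check Q = 1.2610e+04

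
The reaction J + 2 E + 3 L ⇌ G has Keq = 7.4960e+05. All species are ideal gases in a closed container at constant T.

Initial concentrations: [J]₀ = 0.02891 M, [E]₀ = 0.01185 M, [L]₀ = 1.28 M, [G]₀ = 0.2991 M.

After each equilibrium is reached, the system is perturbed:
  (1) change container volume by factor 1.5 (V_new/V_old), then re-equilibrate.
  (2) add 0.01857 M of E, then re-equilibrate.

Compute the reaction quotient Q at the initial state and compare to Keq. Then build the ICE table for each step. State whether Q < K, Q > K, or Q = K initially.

Q₀ = 3.5132e+04 vs Keq = 7.4960e+05 ⇒ Q<K, forward
Step 1:
                    J           E           L           G
  init        0.02891     0.01185        1.28      0.2991
  Δ         -0.004496   -0.008992    -0.01349    0.004496
  eq          0.02441    0.002858       1.267      0.3036
  solve Keq expr → x = 0.004496; check Q = 7.4960e+05
Then change container volume by factor 1.5 (V_new/V_old).
Step 2:
                    J           E           L           G
  init        0.01628    0.001905      0.8443      0.2024
  Δ          0.001528    0.003055    0.004583   -0.001528
  eq           0.0178     0.00496      0.8489      0.2009
  solve Keq expr → x = -0.001528; check Q = 7.4960e+05
Then add 0.01857 M of E.
Step 3:
                    J           E           L           G
  init         0.0178     0.02353      0.8489      0.2009
  Δ         -0.008171    -0.01634    -0.02451    0.008171
  eq         0.009632    0.007188      0.8244       0.209
  solve Keq expr → x = 0.008171; check Q = 7.4960e+05

Q₀ = 3.5132e+04; Q < K (proceeds forward)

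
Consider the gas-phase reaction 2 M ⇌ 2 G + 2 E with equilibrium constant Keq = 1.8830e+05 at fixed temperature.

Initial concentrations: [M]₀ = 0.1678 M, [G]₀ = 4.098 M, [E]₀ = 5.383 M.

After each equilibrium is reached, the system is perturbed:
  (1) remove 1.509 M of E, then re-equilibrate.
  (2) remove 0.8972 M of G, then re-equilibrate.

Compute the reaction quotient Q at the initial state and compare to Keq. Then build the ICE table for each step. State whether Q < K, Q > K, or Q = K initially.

Q₀ = 1.7283e+04; Q < K (proceeds forward)

Q₀ = 1.7283e+04 vs Keq = 1.8830e+05 ⇒ Q<K, forward
Step 1:
                  M         G         E
  Initial    0.1678     4.098     5.383
  Change    -0.1144    0.1144    0.1144
  Equil     0.05337     4.212     5.497
  solve Keq expr → x = 0.05722; check Q = 1.8830e+05
Then remove 1.509 M of E.
Step 2:
                  M         G         E
  Initial   0.05337     4.212     3.988
  Change   -0.01438   0.01438   0.01438
  Equil     0.03899     4.227     4.003
  solve Keq expr → x = 0.007188; check Q = 1.8830e+05
Then remove 0.8972 M of G.
Step 3:
                  M         G         E
  Initial   0.03899      3.33     4.003
  Change  -0.008138  0.008138  0.008138
  Equil     0.03085     3.338     4.011
  solve Keq expr → x = 0.004069; check Q = 1.8830e+05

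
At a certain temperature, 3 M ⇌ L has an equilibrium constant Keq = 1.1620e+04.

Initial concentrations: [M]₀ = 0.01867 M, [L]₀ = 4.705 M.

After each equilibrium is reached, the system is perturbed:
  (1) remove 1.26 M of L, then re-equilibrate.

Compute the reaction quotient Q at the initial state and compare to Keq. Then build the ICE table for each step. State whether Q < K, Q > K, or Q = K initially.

Q₀ = 7.2298e+05; Q > K (proceeds reverse)

Q₀ = 7.2298e+05 vs Keq = 1.1620e+04 ⇒ Q>K, reverse
Step 1:
                    M           L
  I           0.01867       4.705
  C           0.05521     -0.0184
  E           0.07388       4.687
  solve Keq expr → x = -0.0184; check Q = 1.1620e+04
Then remove 1.26 M of L.
Step 2:
                    M           L
  I           0.07388       3.427
  C         -0.007307    0.002436
  E           0.06658       3.429
  solve Keq expr → x = 0.002436; check Q = 1.1620e+04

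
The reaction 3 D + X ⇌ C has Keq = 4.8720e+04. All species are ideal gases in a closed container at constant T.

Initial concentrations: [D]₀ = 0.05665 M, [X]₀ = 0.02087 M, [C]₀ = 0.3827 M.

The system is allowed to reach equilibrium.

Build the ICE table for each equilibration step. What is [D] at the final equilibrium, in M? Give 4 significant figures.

[D]_eq = 0.06806 M

Q₀ = 1.0086e+05 vs Keq = 4.8720e+04 ⇒ Q>K, reverse
Step 1:
                  D         X         C
  I         0.05665   0.02087    0.3827
  C         0.01141  0.003802 -0.003802
  E         0.06806   0.02467    0.3789
  solve Keq expr → x = -0.003802; check Q = 4.8720e+04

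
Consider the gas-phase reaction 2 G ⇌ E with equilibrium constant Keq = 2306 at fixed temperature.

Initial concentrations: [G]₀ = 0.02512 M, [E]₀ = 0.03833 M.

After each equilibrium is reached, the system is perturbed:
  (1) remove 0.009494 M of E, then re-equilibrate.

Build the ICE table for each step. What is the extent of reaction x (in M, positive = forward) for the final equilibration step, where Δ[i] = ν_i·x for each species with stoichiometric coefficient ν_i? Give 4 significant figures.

Q₀ = 60.74 vs Keq = 2306 ⇒ Q<K, forward
Step 1:
                    G           E
  init        0.02512     0.03833
  Δ          -0.02053     0.01026
  eq         0.004591     0.04859
  solve Keq expr → x = 0.01026; check Q = 2306
Then remove 0.009494 M of E.
Step 2:
                    G           E
  init       0.004591      0.0391
  Δ       -4.6067e-04  2.3033e-04
  eq          0.00413     0.03933
  solve Keq expr → x = 2.3033e-04; check Q = 2306

x = 2.3033e-04 M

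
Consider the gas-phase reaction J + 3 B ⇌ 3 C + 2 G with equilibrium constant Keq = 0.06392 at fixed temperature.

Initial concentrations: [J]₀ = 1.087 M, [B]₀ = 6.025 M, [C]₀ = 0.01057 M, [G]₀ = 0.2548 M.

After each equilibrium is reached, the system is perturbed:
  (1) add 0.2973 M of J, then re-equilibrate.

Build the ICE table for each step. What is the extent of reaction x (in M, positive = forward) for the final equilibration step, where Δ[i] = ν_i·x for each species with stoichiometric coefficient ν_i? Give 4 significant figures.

Q₀ = 3.2250e-10 vs Keq = 0.06392 ⇒ Q<K, forward
Step 1:
                    J           B           C           G
  Initial       1.087       6.025     0.01057      0.2548
  Change      -0.4659      -1.398       1.398      0.9318
  Equil        0.6211       4.627       1.408       1.187
  solve Keq expr → x = 0.4659; check Q = 0.06392
Then add 0.2973 M of J.
Step 2:
                    J           B           C           G
  Initial      0.9184       4.627       1.408       1.187
  Change     -0.03118    -0.09354     0.09354     0.06236
  Equil        0.8872       4.534       1.502       1.249
  solve Keq expr → x = 0.03118; check Q = 0.06392

x = 0.03118 M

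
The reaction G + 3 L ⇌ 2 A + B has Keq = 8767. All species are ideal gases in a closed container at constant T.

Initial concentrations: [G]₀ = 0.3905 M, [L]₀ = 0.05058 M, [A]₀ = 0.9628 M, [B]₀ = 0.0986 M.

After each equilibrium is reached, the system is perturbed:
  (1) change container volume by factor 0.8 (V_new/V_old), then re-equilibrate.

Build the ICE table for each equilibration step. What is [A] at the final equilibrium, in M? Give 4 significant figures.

[A]_eq = 1.222 M

Q₀ = 1809 vs Keq = 8767 ⇒ Q<K, forward
Step 1:
                  G         L         A         B
  I          0.3905   0.05058    0.9628    0.0986
  C       -0.006532   -0.0196   0.01306  0.006532
  E           0.384   0.03098    0.9759    0.1051
  solve Keq expr → x = 0.006532; check Q = 8767
Then change container volume by factor 0.8 (V_new/V_old).
Step 2:
                  G         L         A         B
  I            0.48   0.03873      1.22    0.1314
  C       -8.7980e-04 -0.002639   0.00176 8.7980e-04
  E          0.4791   0.03609     1.222    0.1323
  solve Keq expr → x = 8.7980e-04; check Q = 8767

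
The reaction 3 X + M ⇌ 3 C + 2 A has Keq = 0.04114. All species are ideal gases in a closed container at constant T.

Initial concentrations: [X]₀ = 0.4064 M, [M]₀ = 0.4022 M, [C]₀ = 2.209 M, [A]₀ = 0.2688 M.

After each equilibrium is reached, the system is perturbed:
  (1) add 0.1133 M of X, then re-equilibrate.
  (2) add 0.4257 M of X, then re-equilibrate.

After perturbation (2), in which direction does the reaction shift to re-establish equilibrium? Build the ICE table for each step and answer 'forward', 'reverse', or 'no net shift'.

Q₀ = 28.85 vs Keq = 0.04114 ⇒ Q>K, reverse
Step 1:
                   X          M          C          A
  init        0.4064     0.4022      2.209     0.2688
  Δ           0.3469     0.1156    -0.3469    -0.2312
  eq          0.7533     0.5178      1.862    0.03755
  solve Keq expr → x = -0.1156; check Q = 0.04114
Then add 0.1133 M of X.
Step 2:
                   X          M          C          A
  init        0.8666     0.5178      1.862    0.03755
  Δ         -0.01101  -0.003671    0.01101   0.007343
  eq          0.8556     0.5142      1.873    0.04489
  solve Keq expr → x = 0.003671; check Q = 0.04114
Then add 0.4257 M of X.
Step 3:
                   X          M          C          A
  init         1.281     0.5142      1.873    0.04489
  Δ         -0.04411    -0.0147    0.04411    0.02941
  eq           1.237     0.4994      1.917     0.0743
  solve Keq expr → x = 0.0147; check Q = 0.04114

Direction: forward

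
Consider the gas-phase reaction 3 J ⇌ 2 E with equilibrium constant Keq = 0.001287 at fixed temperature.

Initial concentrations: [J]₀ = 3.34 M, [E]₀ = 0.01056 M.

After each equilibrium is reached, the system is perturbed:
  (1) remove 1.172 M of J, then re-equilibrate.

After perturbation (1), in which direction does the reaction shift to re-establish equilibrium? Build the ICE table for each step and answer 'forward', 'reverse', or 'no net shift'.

Direction: reverse

Q₀ = 2.9929e-06 vs Keq = 0.001287 ⇒ Q<K, forward
Step 1:
                  J         E
  I            3.34   0.01056
  C         -0.2732    0.1821
  E           3.067    0.1927
  solve Keq expr → x = 0.09106; check Q = 0.001287
Then remove 1.172 M of J.
Step 2:
                  J         E
  I           1.895    0.1927
  C          0.1336  -0.08904
  E           2.028    0.1036
  solve Keq expr → x = -0.04452; check Q = 0.001287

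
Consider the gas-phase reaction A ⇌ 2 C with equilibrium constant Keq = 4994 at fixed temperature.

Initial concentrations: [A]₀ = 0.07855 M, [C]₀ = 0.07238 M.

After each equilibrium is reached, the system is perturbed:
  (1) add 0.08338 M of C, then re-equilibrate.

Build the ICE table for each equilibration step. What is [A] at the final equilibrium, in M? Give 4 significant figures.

Q₀ = 0.06669 vs Keq = 4994 ⇒ Q<K, forward
Step 1:
                    A           C
  I           0.07855     0.07238
  C          -0.07854      0.1571
  E        1.0543e-05      0.2295
  solve Keq expr → x = 0.07854; check Q = 4994
Then add 0.08338 M of C.
Step 2:
                    A           C
  I        1.0543e-05      0.3128
  C        9.0520e-06 -1.8104e-05
  E        1.9595e-05      0.3128
  solve Keq expr → x = -9.0520e-06; check Q = 4994

[A]_eq = 1.9595e-05 M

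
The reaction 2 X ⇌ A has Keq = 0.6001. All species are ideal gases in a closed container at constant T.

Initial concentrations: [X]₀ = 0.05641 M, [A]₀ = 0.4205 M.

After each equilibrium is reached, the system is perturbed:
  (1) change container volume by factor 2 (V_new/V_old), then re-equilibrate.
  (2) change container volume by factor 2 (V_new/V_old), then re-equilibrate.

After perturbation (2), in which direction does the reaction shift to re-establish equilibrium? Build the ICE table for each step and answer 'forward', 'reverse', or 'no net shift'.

Direction: reverse

Q₀ = 132.1 vs Keq = 0.6001 ⇒ Q>K, reverse
Step 1:
                    X           A
  Initial     0.05641      0.4205
  Change       0.4868     -0.2434
  Equil        0.5432      0.1771
  solve Keq expr → x = -0.2434; check Q = 0.6001
Then change container volume by factor 2 (V_new/V_old).
Step 2:
                    X           A
  Initial      0.2716     0.08854
  Change      0.05166    -0.02583
  Equil        0.3233     0.06271
  solve Keq expr → x = -0.02583; check Q = 0.6001
Then change container volume by factor 2 (V_new/V_old).
Step 3:
                    X           A
  Initial      0.1616     0.03136
  Change      0.02217    -0.01108
  Equil        0.1838     0.02027
  solve Keq expr → x = -0.01108; check Q = 0.6001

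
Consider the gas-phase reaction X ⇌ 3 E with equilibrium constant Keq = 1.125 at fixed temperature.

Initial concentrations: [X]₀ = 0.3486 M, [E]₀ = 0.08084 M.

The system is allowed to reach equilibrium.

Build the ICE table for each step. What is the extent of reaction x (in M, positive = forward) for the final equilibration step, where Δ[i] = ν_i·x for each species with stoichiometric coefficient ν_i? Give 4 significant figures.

x = 0.1687 M

Q₀ = 0.001515 vs Keq = 1.125 ⇒ Q<K, forward
Step 1:
                    X           E
  Initial      0.3486     0.08084
  Change      -0.1687      0.5062
  Equil        0.1799      0.5871
  solve Keq expr → x = 0.1687; check Q = 1.125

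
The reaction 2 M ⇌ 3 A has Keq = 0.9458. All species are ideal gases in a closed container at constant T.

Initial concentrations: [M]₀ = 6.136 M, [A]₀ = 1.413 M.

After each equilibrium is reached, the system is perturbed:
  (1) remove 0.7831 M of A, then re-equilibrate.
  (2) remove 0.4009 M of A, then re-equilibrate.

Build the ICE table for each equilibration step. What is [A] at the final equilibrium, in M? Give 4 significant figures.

Q₀ = 0.07493 vs Keq = 0.9458 ⇒ Q<K, forward
Step 1:
                    M           A
  I             6.136       1.413
  C            -1.005       1.507
  E             5.131        2.92
  solve Keq expr → x = 0.5024; check Q = 0.9458
Then remove 0.7831 M of A.
Step 2:
                    M           A
  I             5.131       2.137
  C           -0.4155      0.6232
  E             4.716        2.76
  solve Keq expr → x = 0.2077; check Q = 0.9458
Then remove 0.4009 M of A.
Step 3:
                    M           A
  I             4.716       2.359
  C           -0.2118      0.3176
  E             4.504       2.677
  solve Keq expr → x = 0.1059; check Q = 0.9458

[A]_eq = 2.677 M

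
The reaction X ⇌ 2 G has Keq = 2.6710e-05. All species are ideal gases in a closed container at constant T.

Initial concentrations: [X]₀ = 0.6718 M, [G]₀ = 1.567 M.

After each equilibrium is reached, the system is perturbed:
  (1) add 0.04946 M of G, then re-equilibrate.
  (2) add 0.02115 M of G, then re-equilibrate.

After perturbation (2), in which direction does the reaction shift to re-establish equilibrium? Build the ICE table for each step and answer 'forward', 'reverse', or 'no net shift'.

Direction: reverse

Q₀ = 3.655 vs Keq = 2.6710e-05 ⇒ Q>K, reverse
Step 1:
                  X         G
  init       0.6718     1.567
  Δ          0.7804    -1.561
  eq          1.452  0.006228
  solve Keq expr → x = -0.7804; check Q = 2.6710e-05
Then add 0.04946 M of G.
Step 2:
                  X         G
  init        1.452   0.05569
  Δ          0.0247  -0.04941
  eq          1.477  0.006281
  solve Keq expr → x = -0.0247; check Q = 2.6710e-05
Then add 0.02115 M of G.
Step 3:
                  X         G
  init        1.477   0.02743
  Δ         0.01056  -0.02113
  eq          1.487  0.006303
  solve Keq expr → x = -0.01056; check Q = 2.6710e-05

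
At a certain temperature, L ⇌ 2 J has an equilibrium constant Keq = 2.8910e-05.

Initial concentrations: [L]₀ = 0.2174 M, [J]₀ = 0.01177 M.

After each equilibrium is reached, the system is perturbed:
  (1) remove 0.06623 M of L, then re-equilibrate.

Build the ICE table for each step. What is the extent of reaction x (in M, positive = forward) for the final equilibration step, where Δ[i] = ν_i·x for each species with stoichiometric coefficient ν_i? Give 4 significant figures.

Q₀ = 6.3723e-04 vs Keq = 2.8910e-05 ⇒ Q>K, reverse
Step 1:
                   L          J
  I           0.2174    0.01177
  C         0.004618  -0.009237
  E            0.222   0.002533
  solve Keq expr → x = -0.004618; check Q = 2.8910e-05
Then remove 0.06623 M of L.
Step 2:
                   L          J
  I           0.1558   0.002533
  C       2.0493e-04 -4.0987e-04
  E            0.156   0.002124
  solve Keq expr → x = -2.0493e-04; check Q = 2.8910e-05

x = -2.0493e-04 M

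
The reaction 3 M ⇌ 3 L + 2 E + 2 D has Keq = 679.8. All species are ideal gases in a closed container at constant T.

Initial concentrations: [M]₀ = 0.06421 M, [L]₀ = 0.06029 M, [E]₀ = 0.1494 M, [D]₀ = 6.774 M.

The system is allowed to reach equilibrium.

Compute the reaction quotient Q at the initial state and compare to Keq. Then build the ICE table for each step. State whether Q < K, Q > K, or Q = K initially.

Q₀ = 0.8479 vs Keq = 679.8 ⇒ Q<K, forward
Step 1:
                  M         L         E         D
  I         0.06421   0.06029    0.1494     6.774
  C        -0.04974   0.04974   0.03316   0.03316
  E         0.01447      0.11    0.1826     6.807
  solve Keq expr → x = 0.01658; check Q = 679.8

Q₀ = 0.8479; Q < K (proceeds forward)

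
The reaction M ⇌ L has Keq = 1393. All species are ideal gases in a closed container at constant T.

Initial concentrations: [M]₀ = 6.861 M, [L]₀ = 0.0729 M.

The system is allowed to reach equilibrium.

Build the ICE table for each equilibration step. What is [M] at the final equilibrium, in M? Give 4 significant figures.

Q₀ = 0.01063 vs Keq = 1393 ⇒ Q<K, forward
Step 1:
                    M           L
  Initial       6.861      0.0729
  Change       -6.856       6.856
  Equil      0.004974       6.929
  solve Keq expr → x = 6.856; check Q = 1393

[M]_eq = 0.004974 M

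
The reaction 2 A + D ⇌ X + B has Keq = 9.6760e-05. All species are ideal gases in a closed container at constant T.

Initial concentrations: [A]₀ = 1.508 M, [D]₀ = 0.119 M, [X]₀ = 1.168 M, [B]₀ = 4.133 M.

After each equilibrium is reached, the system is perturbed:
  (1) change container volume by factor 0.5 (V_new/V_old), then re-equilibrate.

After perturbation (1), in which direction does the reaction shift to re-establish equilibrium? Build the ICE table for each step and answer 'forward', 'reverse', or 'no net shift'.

Direction: forward

Q₀ = 17.84 vs Keq = 9.6760e-05 ⇒ Q>K, reverse
Step 1:
                    A           D           X           B
  I             1.508       0.119       1.168       4.133
  C             2.335       1.167      -1.167      -1.167
  E             3.843       1.286  6.1978e-04       2.966
  solve Keq expr → x = -1.167; check Q = 9.6760e-05
Then change container volume by factor 0.5 (V_new/V_old).
Step 2:
                    A           D           X           B
  I             7.686       2.573     0.00124       5.931
  C         -0.002473   -0.001236    0.001236    0.001236
  E             7.683       2.572    0.002476       5.932
  solve Keq expr → x = 0.001236; check Q = 9.6760e-05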